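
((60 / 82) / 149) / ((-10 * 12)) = -1 / 24436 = -0.00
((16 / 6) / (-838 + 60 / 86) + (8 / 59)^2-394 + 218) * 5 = -82710605710 / 93997443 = -879.92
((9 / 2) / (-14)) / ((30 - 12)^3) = -1 / 18144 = -0.00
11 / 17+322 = 5485 / 17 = 322.65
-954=-954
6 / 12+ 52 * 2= 209 / 2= 104.50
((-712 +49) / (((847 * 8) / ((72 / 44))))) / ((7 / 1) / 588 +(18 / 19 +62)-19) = -0.00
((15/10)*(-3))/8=-9/16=-0.56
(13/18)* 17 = 12.28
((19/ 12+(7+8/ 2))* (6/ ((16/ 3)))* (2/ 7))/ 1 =453/ 112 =4.04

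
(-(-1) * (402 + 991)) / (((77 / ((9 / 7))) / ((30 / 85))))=10746 / 1309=8.21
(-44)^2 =1936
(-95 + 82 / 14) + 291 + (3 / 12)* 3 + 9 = 5925 / 28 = 211.61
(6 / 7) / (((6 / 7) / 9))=9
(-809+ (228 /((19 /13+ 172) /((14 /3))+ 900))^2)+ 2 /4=-5226555338977 /6464982050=-808.44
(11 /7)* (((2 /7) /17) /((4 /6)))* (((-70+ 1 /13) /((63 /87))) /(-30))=96657 /758030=0.13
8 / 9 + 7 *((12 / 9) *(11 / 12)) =85 / 9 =9.44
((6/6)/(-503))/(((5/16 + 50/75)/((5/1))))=-240/23641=-0.01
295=295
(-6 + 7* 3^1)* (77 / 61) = 1155 / 61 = 18.93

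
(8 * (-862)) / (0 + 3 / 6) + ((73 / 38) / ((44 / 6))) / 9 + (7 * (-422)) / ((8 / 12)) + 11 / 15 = -76168953 / 4180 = -18222.24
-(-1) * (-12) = -12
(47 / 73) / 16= 47 / 1168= 0.04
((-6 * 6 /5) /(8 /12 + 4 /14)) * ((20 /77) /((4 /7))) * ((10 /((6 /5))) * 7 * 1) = -2205 /11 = -200.45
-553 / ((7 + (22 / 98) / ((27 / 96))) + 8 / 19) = -4633587 / 68869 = -67.28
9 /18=1 /2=0.50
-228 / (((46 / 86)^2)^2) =-779486628 / 279841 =-2785.46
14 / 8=7 / 4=1.75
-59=-59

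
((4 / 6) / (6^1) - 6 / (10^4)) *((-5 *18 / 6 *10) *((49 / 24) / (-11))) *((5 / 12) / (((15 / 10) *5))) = 243677 / 1425600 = 0.17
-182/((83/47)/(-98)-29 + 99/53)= 44429476/6627827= 6.70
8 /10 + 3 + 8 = 59 /5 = 11.80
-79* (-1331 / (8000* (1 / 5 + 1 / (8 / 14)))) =6.74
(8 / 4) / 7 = 2 / 7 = 0.29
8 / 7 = 1.14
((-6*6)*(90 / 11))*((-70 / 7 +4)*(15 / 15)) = 19440 / 11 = 1767.27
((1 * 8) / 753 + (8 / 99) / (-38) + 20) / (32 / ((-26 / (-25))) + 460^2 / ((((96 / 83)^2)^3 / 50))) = 333776118739894272 / 73717504924400607885175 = 0.00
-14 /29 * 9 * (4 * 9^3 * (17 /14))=-446148 /29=-15384.41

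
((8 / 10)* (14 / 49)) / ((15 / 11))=88 / 525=0.17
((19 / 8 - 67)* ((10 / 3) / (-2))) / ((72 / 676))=436865 / 432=1011.26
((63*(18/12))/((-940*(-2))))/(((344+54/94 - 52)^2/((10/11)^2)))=44415/91519560484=0.00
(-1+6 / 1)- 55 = -50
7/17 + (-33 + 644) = 10394/17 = 611.41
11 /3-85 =-81.33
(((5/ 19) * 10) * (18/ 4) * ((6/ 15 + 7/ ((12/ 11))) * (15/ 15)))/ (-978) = -0.08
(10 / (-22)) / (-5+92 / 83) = 415 / 3553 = 0.12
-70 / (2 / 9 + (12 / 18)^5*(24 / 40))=-14175 / 61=-232.38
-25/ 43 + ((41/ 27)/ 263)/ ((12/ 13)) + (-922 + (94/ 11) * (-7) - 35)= -41006318651/ 40305276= -1017.39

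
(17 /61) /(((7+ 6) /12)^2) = 2448 /10309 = 0.24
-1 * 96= -96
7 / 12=0.58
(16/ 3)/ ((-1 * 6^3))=-2/ 81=-0.02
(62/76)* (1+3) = 62/19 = 3.26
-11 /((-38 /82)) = 451 /19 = 23.74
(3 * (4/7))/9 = 4/21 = 0.19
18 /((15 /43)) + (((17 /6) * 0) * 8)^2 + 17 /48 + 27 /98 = 52.23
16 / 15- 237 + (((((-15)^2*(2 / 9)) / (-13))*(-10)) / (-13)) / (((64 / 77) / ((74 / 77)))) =-239.35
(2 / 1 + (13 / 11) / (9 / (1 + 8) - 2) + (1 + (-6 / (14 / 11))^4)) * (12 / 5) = 157117812 / 132055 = 1189.79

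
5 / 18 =0.28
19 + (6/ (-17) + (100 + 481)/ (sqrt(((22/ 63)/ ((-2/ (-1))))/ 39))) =317/ 17 + 1743* sqrt(3003)/ 11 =8701.90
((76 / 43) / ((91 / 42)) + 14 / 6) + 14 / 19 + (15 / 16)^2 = 38866327 / 8156928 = 4.76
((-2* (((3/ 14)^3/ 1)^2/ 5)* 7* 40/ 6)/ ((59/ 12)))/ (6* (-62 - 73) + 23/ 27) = 19683/ 43327538422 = 0.00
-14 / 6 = -7 / 3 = -2.33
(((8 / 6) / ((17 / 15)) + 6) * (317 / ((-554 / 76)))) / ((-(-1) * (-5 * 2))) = 734806 / 23545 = 31.21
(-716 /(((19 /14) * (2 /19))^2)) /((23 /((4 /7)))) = -20048 /23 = -871.65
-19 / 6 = -3.17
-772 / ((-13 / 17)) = 13124 / 13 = 1009.54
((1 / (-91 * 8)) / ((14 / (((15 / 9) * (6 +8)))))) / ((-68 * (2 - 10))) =-5 / 1188096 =-0.00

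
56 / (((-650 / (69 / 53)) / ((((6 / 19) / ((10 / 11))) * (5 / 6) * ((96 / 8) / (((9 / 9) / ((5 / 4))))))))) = -31878 / 65455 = -0.49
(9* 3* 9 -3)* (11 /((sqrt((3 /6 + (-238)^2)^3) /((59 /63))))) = 9440* sqrt(226578) /24502031631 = 0.00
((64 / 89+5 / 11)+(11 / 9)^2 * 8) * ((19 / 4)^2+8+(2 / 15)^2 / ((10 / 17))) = 573103805729 / 1427382000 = 401.51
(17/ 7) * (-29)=-493/ 7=-70.43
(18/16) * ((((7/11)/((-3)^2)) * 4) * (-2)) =-7/11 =-0.64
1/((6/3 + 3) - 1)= 1/4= 0.25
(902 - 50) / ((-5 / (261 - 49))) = -180624 / 5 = -36124.80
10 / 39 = 0.26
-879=-879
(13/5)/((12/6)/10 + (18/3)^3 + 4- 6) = 0.01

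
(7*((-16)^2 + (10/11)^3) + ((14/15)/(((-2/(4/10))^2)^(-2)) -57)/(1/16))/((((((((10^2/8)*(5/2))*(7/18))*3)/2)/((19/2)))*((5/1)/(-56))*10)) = -4961625344/831875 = -5964.39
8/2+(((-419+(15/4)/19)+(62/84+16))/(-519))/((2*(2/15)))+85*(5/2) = 242318003/1104432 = 219.41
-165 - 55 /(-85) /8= -22429 /136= -164.92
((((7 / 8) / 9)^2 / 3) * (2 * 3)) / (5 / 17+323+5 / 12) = 833 / 14263992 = 0.00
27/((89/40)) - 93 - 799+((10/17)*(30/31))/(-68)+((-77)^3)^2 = 166185792484776192/797351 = 208422379209.13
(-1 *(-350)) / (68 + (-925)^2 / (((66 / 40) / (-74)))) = -5775 / 633161378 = -0.00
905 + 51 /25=22676 /25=907.04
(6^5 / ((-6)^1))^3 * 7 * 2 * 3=-91424858112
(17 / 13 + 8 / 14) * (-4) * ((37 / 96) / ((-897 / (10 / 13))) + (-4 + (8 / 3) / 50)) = 1049391299 / 35371700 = 29.67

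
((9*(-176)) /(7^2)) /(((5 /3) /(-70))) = 9504 /7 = 1357.71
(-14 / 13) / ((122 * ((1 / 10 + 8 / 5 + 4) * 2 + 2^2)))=-5 / 8723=-0.00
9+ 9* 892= 8037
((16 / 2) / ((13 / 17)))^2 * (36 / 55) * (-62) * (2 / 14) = -41283072 / 65065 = -634.49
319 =319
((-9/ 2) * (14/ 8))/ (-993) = 21/ 2648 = 0.01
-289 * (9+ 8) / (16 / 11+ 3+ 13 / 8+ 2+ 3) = -432344 / 975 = -443.43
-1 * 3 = -3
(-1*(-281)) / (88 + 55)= 281 / 143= 1.97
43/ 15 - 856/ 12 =-1027/ 15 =-68.47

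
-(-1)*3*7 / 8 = 21 / 8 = 2.62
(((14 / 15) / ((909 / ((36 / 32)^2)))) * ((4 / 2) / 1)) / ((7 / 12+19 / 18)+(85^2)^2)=189 / 3796029569180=0.00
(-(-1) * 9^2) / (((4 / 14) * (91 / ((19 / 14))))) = 1539 / 364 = 4.23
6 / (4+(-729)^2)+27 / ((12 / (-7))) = -33481011 / 2125780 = -15.75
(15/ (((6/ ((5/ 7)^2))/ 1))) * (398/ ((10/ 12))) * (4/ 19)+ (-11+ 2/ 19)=109257/ 931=117.35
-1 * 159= -159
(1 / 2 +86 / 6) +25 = 239 / 6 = 39.83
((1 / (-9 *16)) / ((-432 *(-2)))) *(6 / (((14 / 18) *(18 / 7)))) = -1 / 41472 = -0.00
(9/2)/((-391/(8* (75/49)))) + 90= 1721610/19159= 89.86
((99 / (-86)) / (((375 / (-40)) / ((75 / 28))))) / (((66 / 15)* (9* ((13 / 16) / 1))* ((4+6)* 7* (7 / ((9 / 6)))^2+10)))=36 / 5403853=0.00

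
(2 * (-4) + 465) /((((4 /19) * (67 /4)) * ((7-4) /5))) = 43415 /201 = 216.00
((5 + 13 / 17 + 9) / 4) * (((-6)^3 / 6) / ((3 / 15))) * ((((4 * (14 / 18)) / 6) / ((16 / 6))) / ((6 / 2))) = -8785 / 204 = -43.06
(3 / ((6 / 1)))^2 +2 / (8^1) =1 / 2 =0.50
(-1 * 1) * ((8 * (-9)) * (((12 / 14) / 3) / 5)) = 144 / 35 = 4.11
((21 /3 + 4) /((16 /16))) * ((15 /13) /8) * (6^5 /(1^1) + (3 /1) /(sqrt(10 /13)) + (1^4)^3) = 99 * sqrt(130) /208 + 1283205 /104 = 12343.94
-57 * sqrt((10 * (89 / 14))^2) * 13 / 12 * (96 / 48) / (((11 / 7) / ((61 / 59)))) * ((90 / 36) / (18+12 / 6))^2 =-6704815 / 83072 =-80.71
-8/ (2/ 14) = -56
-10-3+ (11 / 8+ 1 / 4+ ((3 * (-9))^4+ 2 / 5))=21257201 / 40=531430.02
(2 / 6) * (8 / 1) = 8 / 3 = 2.67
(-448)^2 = 200704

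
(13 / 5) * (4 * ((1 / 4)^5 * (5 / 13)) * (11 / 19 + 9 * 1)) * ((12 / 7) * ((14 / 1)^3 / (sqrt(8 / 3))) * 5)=66885 * sqrt(6) / 304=538.93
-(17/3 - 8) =7/3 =2.33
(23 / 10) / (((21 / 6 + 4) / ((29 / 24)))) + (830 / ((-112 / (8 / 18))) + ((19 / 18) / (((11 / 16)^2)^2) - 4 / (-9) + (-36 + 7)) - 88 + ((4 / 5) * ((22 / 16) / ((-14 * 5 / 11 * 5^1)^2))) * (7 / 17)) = -267766493252 / 2333409375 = -114.75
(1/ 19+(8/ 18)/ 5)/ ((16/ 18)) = 121/ 760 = 0.16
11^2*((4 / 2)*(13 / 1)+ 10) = 4356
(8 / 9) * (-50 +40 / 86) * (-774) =34080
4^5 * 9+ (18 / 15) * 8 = 46128 / 5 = 9225.60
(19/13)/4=19/52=0.37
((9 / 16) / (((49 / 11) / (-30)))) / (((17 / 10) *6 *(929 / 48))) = -14850 / 773857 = -0.02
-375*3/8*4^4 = -36000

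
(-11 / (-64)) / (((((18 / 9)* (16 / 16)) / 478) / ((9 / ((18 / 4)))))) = 2629 / 32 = 82.16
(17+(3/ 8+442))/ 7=525/ 8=65.62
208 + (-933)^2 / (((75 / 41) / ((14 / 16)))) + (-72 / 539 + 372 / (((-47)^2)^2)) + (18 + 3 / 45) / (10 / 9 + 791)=416591.79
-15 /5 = -3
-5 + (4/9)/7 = -311/63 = -4.94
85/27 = 3.15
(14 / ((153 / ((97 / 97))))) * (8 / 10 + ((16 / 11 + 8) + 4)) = 10976 / 8415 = 1.30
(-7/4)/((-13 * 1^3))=7/52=0.13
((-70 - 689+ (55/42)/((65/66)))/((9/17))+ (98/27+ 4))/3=-3497602/7371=-474.51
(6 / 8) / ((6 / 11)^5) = 161051 / 10368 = 15.53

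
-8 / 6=-4 / 3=-1.33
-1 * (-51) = 51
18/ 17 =1.06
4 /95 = 0.04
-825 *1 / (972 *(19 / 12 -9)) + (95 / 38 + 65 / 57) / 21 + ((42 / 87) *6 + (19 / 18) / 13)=393460906 / 120488823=3.27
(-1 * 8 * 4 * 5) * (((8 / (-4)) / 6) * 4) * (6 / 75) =256 / 15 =17.07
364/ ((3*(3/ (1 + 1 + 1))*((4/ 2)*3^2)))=182/ 27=6.74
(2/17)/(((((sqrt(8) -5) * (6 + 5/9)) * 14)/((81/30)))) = -243/238714 -243 * sqrt(2)/596785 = -0.00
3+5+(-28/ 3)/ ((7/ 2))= 16/ 3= 5.33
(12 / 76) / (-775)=-3 / 14725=-0.00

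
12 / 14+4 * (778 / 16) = 195.36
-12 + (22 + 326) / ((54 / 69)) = 1298 / 3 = 432.67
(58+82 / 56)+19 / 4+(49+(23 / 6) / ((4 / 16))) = 5399 / 42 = 128.55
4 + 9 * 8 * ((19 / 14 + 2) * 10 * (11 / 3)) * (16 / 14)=496516 / 49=10132.98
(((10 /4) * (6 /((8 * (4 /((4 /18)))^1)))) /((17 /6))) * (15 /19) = 0.03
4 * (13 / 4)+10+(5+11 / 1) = 39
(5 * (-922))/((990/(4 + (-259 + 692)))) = -2034.92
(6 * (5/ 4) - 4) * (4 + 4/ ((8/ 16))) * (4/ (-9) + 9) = 1078/ 3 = 359.33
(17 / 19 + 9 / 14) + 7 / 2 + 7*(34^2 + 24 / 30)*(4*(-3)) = -64615498 / 665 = -97166.16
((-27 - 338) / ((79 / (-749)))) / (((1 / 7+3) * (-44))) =-1913695 / 76472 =-25.02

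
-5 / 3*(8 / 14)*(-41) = 820 / 21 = 39.05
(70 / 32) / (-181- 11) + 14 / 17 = 42413 / 52224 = 0.81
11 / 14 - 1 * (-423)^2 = -2504995 / 14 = -178928.21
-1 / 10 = -0.10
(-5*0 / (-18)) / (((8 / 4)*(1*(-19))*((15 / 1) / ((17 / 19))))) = 0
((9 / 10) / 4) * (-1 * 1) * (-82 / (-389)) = -369 / 7780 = -0.05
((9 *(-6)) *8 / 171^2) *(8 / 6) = -0.02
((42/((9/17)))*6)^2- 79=226497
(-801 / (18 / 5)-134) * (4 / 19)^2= -5704 / 361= -15.80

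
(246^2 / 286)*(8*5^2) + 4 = 6052172 / 143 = 42322.88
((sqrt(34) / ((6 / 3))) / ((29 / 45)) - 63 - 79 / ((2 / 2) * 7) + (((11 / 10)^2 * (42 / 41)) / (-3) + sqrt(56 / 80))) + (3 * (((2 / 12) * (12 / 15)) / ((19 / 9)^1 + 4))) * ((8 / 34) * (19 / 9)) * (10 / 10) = -8014539 / 107338 + sqrt(70) / 10 + 45 * sqrt(34) / 58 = -69.31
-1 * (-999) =999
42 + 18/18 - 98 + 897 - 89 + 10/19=14317/19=753.53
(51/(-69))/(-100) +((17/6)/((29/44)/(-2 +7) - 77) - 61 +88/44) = -6887906639/116685900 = -59.03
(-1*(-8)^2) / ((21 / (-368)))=23552 / 21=1121.52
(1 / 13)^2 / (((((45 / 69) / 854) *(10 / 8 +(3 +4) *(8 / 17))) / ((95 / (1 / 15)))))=126887320 / 52221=2429.81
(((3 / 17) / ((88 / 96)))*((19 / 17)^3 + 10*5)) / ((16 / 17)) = 2272581 / 216172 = 10.51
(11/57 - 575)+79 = -28261/57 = -495.81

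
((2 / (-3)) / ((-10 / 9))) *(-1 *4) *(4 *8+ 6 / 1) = -91.20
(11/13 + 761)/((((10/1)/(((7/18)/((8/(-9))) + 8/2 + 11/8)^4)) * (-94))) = -24110100139/50053120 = -481.69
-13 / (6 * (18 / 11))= -143 / 108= -1.32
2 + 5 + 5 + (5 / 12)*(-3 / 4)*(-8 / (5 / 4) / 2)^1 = 13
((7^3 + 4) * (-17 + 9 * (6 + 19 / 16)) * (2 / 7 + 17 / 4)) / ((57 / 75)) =120088025 / 1216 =98756.60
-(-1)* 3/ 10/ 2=3/ 20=0.15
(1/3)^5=1/243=0.00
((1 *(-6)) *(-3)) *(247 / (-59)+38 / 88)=-87723 / 1298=-67.58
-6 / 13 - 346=-4504 / 13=-346.46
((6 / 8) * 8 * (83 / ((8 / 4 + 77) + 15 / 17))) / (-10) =-4233 / 6790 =-0.62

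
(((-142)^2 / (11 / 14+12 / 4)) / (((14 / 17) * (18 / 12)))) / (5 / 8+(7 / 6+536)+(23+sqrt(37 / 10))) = 369086695360 / 48002775697 - 65815296 * sqrt(370) / 48002775697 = 7.66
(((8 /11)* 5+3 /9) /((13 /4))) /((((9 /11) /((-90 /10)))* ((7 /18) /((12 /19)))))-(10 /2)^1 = -46373 /1729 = -26.82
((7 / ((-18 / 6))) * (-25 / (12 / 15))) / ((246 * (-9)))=-0.03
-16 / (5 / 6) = -96 / 5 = -19.20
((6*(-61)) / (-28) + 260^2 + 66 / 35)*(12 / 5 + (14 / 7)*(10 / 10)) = 52063517 / 175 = 297505.81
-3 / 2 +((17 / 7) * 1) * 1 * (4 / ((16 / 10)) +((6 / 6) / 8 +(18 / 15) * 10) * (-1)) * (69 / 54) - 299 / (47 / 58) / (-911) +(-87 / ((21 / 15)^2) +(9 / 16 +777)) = 53037480667 / 75529188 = 702.21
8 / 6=4 / 3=1.33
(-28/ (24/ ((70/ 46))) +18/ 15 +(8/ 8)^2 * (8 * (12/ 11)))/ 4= 61873/ 30360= 2.04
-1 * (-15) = 15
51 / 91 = 0.56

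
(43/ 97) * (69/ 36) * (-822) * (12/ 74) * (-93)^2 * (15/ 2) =-52734553065/ 7178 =-7346691.71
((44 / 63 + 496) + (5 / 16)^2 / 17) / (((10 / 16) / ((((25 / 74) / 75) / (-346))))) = -136184359 / 13162504320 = -0.01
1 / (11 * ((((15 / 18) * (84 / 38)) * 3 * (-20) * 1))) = -19 / 23100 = -0.00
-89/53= -1.68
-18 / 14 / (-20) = 9 / 140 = 0.06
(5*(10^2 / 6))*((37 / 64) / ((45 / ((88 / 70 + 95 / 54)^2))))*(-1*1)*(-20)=6012759185 / 30862944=194.82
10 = 10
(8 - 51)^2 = 1849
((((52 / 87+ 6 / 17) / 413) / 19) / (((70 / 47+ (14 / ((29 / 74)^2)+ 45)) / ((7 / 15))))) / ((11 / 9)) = 100862 / 300141345845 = 0.00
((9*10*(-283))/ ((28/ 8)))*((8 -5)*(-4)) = 611280/ 7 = 87325.71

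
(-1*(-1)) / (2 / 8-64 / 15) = -60 / 241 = -0.25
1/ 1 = 1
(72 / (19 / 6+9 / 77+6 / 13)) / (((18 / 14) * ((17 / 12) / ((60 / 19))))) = 242161920 / 7265239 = 33.33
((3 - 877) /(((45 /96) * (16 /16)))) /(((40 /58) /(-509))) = 103208912 /75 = 1376118.83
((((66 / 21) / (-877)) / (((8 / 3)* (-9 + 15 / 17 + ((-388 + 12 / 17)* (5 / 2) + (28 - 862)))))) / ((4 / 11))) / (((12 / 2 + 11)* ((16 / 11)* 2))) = 3993 / 96734138368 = 0.00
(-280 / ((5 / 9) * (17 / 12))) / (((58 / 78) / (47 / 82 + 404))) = -3912526800 / 20213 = -193564.87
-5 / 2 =-2.50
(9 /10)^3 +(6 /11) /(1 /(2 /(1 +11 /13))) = 14519 /11000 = 1.32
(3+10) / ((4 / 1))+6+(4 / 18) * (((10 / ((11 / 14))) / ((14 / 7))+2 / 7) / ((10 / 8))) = 144589 / 13860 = 10.43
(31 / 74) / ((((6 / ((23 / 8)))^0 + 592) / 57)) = 1767 / 43882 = 0.04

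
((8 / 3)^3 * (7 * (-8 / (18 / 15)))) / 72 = -8960 / 729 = -12.29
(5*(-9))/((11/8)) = -32.73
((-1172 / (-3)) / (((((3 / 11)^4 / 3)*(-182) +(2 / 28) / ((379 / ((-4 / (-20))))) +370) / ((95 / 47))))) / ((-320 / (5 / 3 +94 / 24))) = -72439262303485 / 1943595883321056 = -0.04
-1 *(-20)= 20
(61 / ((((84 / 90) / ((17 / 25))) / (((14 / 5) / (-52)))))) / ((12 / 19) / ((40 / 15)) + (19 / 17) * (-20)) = 1004853 / 9286550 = 0.11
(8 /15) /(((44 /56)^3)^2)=60236288 /26573415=2.27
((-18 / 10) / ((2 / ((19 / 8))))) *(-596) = 25479 / 20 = 1273.95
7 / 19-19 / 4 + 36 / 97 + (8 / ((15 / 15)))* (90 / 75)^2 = 1384011 / 184300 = 7.51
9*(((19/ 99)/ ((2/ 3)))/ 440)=0.01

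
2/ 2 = 1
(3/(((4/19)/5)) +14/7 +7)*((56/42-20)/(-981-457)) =749/719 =1.04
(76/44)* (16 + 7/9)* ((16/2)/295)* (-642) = -4911728/9735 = -504.54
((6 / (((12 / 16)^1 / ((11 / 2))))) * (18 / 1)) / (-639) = -88 / 71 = -1.24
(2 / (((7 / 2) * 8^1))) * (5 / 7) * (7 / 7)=0.05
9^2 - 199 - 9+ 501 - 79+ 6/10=1478/5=295.60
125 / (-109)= -1.15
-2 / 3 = -0.67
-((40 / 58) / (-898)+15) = -195305 / 13021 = -15.00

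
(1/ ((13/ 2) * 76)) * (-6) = -3/ 247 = -0.01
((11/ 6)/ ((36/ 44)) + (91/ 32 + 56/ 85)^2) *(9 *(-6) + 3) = -2898223883/ 3916800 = -739.95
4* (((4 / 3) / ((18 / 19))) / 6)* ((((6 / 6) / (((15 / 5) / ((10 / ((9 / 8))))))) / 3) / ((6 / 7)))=1.08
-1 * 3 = -3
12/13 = 0.92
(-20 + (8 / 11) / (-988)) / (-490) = 27171 / 665665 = 0.04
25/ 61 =0.41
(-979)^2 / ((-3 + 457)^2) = 958441 / 206116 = 4.65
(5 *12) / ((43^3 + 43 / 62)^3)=0.00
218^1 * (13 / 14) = 1417 / 7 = 202.43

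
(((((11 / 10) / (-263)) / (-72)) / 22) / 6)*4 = 0.00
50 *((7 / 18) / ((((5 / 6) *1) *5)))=4.67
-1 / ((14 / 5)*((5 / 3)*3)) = -1 / 14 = -0.07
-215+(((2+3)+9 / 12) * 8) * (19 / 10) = -638 / 5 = -127.60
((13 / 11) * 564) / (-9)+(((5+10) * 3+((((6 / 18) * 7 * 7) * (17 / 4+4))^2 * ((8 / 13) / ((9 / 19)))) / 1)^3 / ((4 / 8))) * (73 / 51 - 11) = -227001631955379434513362 / 898504893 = -252643734857634.70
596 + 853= 1449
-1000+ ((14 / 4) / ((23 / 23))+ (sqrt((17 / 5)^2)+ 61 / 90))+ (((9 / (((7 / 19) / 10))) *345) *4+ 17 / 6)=211758559 / 630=336124.70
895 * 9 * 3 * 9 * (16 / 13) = 3479760 / 13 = 267673.85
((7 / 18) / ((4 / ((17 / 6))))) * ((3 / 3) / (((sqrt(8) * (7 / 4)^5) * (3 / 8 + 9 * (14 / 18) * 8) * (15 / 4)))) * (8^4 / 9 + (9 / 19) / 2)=96818944 * sqrt(2) / 10713263715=0.01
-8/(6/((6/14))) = -4/7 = -0.57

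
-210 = -210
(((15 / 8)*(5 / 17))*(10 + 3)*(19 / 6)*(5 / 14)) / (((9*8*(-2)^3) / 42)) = -30875 / 52224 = -0.59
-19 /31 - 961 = -29810 /31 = -961.61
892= 892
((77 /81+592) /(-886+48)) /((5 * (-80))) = 48029 /27151200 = 0.00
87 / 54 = 29 / 18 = 1.61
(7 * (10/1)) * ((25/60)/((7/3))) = 25/2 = 12.50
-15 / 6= -5 / 2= -2.50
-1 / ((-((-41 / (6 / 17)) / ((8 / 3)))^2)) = 256 / 485809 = 0.00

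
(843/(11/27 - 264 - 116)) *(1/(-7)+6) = -933201/71743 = -13.01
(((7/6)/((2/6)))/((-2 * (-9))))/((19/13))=0.13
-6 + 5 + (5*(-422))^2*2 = 8904199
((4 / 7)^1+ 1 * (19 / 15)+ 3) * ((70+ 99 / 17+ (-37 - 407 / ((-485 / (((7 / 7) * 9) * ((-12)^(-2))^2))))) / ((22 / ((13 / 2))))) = 15813520697 / 284947200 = 55.50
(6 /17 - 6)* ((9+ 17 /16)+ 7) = -1638 /17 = -96.35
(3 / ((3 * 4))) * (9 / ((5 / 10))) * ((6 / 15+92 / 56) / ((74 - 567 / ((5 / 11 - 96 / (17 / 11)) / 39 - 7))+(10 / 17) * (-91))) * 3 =4050981 / 12712630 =0.32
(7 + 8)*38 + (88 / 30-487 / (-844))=573.51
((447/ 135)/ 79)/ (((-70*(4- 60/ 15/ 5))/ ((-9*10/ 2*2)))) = 149/ 8848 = 0.02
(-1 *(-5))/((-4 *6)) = -0.21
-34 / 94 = -17 / 47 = -0.36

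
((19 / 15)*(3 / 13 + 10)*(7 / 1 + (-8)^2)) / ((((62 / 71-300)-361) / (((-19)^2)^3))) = -599298989027767 / 9139455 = -65572727.15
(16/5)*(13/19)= 208/95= 2.19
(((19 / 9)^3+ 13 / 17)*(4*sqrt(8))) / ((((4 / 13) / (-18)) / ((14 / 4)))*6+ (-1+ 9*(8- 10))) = -18357248*sqrt(2) / 4292109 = -6.05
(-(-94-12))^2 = 11236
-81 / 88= -0.92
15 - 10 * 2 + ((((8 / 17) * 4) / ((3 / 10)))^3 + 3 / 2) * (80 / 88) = 322373960 / 1459161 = 220.93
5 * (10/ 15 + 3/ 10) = 4.83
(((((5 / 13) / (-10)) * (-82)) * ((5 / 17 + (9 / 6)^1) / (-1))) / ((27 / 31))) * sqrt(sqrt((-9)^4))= -77531 / 1326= -58.47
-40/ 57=-0.70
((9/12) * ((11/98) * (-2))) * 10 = -165/98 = -1.68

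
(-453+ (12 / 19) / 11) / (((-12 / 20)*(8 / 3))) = 473325 / 1672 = 283.09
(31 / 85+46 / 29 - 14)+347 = 825654 / 2465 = 334.95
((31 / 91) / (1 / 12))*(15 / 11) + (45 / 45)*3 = 8583 / 1001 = 8.57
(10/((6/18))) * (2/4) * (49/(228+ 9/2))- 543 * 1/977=78913/30287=2.61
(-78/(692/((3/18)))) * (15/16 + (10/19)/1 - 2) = 2119/210368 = 0.01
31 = 31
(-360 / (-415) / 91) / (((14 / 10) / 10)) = 3600 / 52871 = 0.07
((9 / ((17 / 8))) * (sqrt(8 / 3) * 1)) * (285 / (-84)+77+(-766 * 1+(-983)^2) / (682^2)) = 2956965624 * sqrt(6) / 13837439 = 523.44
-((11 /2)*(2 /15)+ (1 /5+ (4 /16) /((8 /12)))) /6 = -157 /720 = -0.22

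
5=5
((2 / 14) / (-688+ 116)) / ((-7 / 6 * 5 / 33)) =0.00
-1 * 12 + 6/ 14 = -81/ 7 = -11.57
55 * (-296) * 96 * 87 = -135970560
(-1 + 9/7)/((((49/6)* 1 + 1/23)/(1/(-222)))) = -0.00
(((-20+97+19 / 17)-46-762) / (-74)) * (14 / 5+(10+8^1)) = 645216 / 3145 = 205.16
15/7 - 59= -398/7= -56.86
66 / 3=22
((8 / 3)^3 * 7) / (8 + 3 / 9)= 3584 / 225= 15.93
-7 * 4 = -28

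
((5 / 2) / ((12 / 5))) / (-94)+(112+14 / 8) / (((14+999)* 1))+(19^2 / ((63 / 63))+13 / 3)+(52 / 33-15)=8849048933 / 25138608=352.01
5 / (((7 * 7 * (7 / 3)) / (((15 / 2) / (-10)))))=-45 / 1372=-0.03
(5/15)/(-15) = -0.02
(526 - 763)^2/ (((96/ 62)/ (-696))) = -25247965.50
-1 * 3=-3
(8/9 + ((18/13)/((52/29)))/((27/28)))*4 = 10280/1521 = 6.76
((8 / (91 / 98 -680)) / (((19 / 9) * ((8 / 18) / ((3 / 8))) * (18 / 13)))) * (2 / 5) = -819 / 602110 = -0.00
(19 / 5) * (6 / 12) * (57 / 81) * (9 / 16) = 0.75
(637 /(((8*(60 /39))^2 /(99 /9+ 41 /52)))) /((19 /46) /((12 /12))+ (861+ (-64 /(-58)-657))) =3385860751 /14036940800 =0.24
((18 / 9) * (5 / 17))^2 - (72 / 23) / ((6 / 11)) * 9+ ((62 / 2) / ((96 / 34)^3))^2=-49.41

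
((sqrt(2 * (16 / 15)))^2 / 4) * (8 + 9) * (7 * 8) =7616 / 15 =507.73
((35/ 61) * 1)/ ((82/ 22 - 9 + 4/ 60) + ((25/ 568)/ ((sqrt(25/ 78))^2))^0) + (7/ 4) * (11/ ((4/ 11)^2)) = 145.44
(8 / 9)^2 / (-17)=-64 / 1377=-0.05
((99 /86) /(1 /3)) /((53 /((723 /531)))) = 23859 /268922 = 0.09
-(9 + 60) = -69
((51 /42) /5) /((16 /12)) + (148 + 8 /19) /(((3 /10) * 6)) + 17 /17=1334867 /15960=83.64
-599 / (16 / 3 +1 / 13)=-23361 / 211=-110.72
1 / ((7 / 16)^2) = 5.22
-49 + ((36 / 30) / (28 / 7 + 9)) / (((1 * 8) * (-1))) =-12743 / 260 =-49.01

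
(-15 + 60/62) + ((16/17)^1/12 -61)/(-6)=-36793/9486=-3.88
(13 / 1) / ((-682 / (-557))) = 7241 / 682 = 10.62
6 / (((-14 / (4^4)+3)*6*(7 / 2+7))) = 256 / 7917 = 0.03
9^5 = 59049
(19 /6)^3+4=7723 /216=35.75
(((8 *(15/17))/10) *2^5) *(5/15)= 128/17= 7.53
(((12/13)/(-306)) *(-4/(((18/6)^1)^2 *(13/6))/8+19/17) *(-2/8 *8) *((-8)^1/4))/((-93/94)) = 544448/40879917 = 0.01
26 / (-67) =-26 / 67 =-0.39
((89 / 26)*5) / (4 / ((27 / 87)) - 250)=-4005 / 55484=-0.07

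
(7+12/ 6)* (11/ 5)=19.80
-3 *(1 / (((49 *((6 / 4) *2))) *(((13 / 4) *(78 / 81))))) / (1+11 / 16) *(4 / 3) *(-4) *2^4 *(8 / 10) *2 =65536 / 124215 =0.53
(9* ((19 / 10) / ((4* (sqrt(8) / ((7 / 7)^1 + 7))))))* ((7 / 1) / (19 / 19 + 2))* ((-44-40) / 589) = -441* sqrt(2) / 155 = -4.02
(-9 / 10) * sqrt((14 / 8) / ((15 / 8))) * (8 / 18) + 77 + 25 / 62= 4799 / 62-2 * sqrt(210) / 75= 77.02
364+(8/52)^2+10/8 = 246925/676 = 365.27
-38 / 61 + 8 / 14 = -22 / 427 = -0.05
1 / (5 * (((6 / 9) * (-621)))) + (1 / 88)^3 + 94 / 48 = 1380918859 / 705323520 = 1.96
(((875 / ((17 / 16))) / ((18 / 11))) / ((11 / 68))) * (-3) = -28000 / 3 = -9333.33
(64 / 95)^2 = 4096 / 9025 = 0.45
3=3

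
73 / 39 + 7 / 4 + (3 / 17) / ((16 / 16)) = 10073 / 2652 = 3.80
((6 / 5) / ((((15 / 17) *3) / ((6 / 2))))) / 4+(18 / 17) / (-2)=-0.19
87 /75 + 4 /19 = 1.37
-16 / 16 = -1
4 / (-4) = -1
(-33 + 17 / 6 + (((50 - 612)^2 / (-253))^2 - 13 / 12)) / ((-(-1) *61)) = 399021728219 / 15618196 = 25548.52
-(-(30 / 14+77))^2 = -306916 / 49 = -6263.59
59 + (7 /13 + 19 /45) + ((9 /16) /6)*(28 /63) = 280811 /4680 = 60.00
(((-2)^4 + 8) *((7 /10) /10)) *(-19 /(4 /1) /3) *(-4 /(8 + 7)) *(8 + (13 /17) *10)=11.10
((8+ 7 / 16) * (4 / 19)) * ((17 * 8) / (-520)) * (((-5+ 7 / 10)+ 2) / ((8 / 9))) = 95013 / 79040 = 1.20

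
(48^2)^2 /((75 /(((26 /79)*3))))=138018816 /1975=69882.94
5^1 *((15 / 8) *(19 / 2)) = 1425 / 16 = 89.06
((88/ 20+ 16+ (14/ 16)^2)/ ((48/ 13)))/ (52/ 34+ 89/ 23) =1.06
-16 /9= -1.78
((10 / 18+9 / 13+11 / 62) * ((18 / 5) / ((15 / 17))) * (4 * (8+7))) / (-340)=-10339 / 10075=-1.03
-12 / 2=-6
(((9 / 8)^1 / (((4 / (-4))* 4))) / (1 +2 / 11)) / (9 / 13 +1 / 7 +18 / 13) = -693 / 6464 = -0.11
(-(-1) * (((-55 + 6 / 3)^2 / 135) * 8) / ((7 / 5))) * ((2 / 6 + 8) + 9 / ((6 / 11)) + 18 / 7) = 12932636 / 3969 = 3258.41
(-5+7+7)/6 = 3/2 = 1.50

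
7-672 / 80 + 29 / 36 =-107 / 180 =-0.59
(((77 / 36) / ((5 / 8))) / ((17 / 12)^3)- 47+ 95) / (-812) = -302172 / 4986695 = -0.06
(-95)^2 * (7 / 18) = 63175 / 18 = 3509.72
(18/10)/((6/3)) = 9/10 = 0.90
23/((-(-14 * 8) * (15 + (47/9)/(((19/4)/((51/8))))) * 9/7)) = 437/60216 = 0.01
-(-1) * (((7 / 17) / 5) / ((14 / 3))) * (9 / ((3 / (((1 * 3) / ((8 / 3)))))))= 81 / 1360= 0.06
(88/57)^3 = 681472/185193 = 3.68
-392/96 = -49/12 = -4.08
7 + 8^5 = 32775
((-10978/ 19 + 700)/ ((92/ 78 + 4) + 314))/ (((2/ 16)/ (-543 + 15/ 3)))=-12180051/ 7391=-1647.96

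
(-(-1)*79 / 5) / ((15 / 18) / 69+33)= 414 / 865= 0.48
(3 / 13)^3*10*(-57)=-15390 / 2197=-7.01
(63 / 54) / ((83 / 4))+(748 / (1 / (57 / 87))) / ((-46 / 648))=-1146557974 / 166083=-6903.52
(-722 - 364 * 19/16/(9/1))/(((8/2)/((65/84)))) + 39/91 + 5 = -1736201/12096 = -143.54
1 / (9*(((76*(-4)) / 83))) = -83 / 2736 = -0.03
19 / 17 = 1.12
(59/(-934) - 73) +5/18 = -305917/4203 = -72.79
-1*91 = -91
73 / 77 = 0.95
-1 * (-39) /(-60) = -13 /20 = -0.65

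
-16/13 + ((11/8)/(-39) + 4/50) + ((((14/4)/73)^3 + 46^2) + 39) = 3267694145579/1517166300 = 2153.81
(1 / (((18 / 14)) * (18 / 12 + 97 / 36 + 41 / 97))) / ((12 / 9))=2037 / 16123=0.13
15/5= 3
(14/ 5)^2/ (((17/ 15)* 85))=588/ 7225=0.08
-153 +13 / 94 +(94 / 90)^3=-1299615763 / 8565750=-151.72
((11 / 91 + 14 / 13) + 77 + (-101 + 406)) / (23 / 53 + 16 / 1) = 1848163 / 79261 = 23.32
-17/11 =-1.55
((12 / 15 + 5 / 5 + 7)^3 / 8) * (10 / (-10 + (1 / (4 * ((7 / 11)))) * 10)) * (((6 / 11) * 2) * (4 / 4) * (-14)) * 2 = 9106944 / 2125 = 4285.62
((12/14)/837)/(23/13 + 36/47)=1222/3025197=0.00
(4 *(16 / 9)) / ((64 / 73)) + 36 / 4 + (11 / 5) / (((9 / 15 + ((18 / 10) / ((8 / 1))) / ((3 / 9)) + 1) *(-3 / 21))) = 1210 / 117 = 10.34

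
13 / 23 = 0.57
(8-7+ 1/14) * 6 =45/7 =6.43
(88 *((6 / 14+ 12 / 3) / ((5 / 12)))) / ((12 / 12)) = 32736 / 35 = 935.31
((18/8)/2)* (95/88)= 855/704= 1.21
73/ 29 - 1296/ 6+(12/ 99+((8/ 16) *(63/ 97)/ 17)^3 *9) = -7324532570936893/ 34329216509544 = -213.36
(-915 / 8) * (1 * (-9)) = 8235 / 8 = 1029.38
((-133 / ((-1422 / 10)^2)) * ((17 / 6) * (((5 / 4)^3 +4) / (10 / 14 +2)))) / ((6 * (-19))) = 2644775 / 7376562432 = 0.00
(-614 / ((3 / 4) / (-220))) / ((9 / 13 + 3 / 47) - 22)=-1500616 / 177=-8478.06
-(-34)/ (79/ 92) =3128/ 79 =39.59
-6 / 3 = -2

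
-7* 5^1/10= -7/2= -3.50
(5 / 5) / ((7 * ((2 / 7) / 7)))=3.50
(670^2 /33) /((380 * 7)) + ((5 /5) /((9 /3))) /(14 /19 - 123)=17370646 /3398549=5.11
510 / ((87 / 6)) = 1020 / 29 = 35.17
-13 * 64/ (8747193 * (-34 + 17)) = 64/ 11438637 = 0.00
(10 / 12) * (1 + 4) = 25 / 6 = 4.17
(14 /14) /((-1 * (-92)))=1 /92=0.01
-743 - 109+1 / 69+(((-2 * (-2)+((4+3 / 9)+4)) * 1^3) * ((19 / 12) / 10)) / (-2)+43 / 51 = -852.12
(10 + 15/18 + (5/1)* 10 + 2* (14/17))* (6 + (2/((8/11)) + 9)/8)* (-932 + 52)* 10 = -418865425/102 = -4106523.77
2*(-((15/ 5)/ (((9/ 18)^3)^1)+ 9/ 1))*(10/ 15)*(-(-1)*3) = -132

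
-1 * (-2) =2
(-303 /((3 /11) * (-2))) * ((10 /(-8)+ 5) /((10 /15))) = 49995 /16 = 3124.69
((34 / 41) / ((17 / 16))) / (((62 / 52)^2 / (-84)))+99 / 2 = 266523 / 78802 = 3.38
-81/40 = -2.02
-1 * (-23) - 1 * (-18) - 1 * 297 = -256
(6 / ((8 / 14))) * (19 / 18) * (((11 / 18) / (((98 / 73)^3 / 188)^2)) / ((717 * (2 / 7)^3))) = 69868136927331809 / 28569800335104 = 2445.52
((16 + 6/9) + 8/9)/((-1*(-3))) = 5.85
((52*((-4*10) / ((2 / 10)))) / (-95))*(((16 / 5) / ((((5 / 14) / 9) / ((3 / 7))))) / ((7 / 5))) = 359424 / 133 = 2702.44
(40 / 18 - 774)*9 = -6946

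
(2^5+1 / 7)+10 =42.14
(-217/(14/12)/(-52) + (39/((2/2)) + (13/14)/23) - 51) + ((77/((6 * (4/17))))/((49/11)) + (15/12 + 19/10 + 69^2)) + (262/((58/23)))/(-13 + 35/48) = 2916964265887/612866280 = 4759.54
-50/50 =-1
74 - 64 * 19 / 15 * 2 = -88.13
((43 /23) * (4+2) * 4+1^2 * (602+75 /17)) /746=254651 /291686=0.87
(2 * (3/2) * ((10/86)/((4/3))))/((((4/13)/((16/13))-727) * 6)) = -5/83334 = -0.00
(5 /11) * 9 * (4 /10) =18 /11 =1.64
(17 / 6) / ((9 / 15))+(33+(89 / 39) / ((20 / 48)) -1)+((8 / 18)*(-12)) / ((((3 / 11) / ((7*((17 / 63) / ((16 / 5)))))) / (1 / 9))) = 3877663 / 94770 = 40.92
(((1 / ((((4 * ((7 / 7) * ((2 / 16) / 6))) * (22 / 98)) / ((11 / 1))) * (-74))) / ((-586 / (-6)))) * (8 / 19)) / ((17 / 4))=-28224 / 3501643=-0.01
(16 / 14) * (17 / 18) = 68 / 63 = 1.08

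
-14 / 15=-0.93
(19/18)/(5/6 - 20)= -19/345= -0.06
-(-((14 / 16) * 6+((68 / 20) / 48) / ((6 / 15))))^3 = 141420761 / 884736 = 159.85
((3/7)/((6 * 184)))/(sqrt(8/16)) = sqrt(2)/2576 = 0.00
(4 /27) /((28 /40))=40 /189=0.21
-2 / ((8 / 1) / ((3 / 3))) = -1 / 4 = -0.25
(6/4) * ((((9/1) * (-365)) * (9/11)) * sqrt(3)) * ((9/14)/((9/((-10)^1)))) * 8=1773900 * sqrt(3)/77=39902.40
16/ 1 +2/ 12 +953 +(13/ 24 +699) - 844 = 824.71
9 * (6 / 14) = 27 / 7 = 3.86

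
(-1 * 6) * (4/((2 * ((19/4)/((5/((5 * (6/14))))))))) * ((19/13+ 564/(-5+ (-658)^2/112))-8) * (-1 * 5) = -718663120/3814421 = -188.41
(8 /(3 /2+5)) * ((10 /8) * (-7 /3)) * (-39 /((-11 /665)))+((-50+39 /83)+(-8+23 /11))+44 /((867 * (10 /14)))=-33716984656 /3957855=-8519.00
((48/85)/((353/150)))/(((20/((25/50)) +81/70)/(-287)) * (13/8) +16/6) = 694310400/7041579401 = 0.10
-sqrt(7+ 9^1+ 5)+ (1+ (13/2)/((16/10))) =81/16 - sqrt(21) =0.48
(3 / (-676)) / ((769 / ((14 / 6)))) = -7 / 519844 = -0.00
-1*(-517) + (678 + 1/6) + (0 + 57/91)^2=59402545/49686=1195.56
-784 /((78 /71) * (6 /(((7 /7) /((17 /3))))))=-13916 /663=-20.99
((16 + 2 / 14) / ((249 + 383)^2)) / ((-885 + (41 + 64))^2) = 113 / 1701066931200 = 0.00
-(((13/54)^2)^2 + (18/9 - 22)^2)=-3401250961/8503056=-400.00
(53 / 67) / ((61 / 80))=1.04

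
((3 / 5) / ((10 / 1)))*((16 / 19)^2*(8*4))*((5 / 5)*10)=24576 / 1805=13.62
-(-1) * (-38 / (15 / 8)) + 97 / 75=-1423 / 75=-18.97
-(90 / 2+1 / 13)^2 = -343396 / 169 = -2031.93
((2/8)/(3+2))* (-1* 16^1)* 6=-4.80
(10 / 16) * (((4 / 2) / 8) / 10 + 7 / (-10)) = -27 / 64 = -0.42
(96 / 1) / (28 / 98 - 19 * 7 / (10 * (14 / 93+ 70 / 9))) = -2123520 / 30787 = -68.97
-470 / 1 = -470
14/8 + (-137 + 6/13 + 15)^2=9986783/676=14773.35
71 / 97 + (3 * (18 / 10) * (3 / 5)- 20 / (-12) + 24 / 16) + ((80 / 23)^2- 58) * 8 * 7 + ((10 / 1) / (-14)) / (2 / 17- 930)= -1091622659684521 / 425856849600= -2563.36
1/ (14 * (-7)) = -1/ 98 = -0.01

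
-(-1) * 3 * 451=1353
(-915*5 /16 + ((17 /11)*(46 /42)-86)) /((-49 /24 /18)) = 12315825 /3773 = 3264.20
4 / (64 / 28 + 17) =28 / 135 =0.21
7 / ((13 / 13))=7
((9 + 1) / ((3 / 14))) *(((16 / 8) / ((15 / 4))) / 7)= 32 / 9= 3.56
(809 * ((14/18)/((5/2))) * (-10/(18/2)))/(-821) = 22652/66501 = 0.34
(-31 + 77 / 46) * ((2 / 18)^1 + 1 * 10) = -122759 / 414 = -296.52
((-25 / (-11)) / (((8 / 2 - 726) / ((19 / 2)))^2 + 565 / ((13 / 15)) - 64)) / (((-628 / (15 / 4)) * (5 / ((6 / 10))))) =-195 / 762007664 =-0.00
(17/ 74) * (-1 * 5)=-85/ 74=-1.15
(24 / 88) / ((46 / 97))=291 / 506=0.58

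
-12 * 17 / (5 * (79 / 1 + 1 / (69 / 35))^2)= -242811 / 37620245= -0.01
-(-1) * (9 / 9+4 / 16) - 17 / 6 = -19 / 12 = -1.58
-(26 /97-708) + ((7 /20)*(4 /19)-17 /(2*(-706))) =707.82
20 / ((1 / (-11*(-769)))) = 169180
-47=-47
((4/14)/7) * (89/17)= 0.21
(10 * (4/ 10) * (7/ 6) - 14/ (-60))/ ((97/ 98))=2401/ 485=4.95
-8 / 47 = -0.17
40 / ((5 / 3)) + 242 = 266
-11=-11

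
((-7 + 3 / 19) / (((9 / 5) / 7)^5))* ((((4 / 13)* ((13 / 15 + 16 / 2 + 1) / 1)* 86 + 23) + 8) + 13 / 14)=-1783234.23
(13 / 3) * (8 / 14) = 52 / 21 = 2.48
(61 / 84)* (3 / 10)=61 / 280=0.22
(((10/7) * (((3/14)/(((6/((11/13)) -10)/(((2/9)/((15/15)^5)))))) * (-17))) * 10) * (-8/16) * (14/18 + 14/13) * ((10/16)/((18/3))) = -0.38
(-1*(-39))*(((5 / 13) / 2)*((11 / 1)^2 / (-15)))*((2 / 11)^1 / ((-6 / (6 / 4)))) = 11 / 4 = 2.75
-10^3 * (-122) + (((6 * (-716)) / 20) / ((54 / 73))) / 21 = 115276933 / 945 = 121986.17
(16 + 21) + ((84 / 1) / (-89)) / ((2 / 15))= 2663 / 89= 29.92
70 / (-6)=-35 / 3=-11.67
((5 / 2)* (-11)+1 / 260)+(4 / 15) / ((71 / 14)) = -303965 / 11076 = -27.44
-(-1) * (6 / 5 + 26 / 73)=568 / 365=1.56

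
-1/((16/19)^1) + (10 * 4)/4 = 141/16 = 8.81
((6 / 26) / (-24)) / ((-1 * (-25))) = -1 / 2600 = -0.00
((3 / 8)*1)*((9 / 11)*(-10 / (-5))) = 27 / 44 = 0.61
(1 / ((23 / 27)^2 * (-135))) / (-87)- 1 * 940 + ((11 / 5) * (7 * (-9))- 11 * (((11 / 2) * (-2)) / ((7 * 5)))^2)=-20290249851 / 18792725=-1079.69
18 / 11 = 1.64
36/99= 0.36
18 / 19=0.95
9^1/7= 9/7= 1.29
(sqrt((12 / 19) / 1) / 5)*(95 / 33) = 2*sqrt(57) / 33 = 0.46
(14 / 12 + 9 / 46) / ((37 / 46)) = 188 / 111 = 1.69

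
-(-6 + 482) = -476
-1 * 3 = -3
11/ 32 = 0.34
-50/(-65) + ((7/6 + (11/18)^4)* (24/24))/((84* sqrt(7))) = 137113* sqrt(7)/61725888 + 10/13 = 0.78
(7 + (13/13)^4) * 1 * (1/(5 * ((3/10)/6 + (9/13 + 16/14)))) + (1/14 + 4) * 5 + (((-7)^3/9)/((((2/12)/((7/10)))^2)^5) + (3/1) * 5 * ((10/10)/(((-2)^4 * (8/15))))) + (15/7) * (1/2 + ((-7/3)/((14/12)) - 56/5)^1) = -1954219371676318019927/30021250000000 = -65094537.09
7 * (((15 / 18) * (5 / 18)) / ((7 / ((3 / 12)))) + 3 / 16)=37 / 27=1.37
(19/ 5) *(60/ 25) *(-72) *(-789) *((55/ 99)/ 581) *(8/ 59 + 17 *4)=1157065344/ 34279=33754.35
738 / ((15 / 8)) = 1968 / 5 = 393.60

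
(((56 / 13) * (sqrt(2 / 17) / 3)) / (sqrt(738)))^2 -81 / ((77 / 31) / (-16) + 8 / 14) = -157840912208 / 811004805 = -194.62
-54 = -54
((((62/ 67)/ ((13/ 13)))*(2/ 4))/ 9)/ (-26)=-0.00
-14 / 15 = -0.93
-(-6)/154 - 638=-49123/77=-637.96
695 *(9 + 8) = 11815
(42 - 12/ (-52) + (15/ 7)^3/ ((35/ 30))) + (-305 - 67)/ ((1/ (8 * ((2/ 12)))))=-13900249/ 31213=-445.34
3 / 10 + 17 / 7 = 191 / 70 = 2.73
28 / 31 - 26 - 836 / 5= -192.30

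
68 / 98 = 34 / 49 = 0.69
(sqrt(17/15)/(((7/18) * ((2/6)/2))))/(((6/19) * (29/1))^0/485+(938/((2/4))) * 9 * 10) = 3492 * sqrt(255)/573211807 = 0.00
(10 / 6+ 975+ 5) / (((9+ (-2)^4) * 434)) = 19 / 210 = 0.09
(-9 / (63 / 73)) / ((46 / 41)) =-2993 / 322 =-9.30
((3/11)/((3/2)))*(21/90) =7/165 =0.04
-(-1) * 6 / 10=3 / 5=0.60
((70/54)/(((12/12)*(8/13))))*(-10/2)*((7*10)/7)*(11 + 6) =-193375/108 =-1790.51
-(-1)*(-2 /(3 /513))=-342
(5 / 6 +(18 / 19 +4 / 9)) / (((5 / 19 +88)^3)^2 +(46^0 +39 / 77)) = 145091973103 / 30829153910601208382082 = 0.00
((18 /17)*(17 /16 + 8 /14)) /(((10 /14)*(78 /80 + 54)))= 549 /12461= 0.04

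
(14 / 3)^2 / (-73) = -196 / 657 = -0.30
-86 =-86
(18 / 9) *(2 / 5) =4 / 5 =0.80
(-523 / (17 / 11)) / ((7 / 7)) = -5753 / 17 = -338.41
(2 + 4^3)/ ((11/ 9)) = 54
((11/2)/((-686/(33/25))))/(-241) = 363/8266300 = 0.00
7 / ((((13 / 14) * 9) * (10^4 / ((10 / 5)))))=0.00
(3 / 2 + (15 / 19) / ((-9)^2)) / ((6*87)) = 1549 / 535572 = 0.00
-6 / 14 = -0.43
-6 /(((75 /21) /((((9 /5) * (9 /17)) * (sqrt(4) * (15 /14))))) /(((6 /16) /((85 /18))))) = -19683 /72250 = -0.27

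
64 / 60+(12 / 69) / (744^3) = 12629477381 / 11840135040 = 1.07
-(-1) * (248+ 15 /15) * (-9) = -2241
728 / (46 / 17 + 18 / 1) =1547 / 44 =35.16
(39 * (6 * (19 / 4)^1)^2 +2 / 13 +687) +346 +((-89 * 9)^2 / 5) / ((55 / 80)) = 627365217 / 2860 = 219358.47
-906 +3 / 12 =-3623 / 4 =-905.75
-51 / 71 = -0.72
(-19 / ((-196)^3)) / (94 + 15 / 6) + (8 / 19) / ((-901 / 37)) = -215073341043 / 12438669234656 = -0.02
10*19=190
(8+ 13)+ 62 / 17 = 419 / 17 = 24.65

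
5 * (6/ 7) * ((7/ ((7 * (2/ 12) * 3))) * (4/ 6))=40/ 7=5.71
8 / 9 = 0.89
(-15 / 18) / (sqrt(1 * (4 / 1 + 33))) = -5 * sqrt(37) / 222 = -0.14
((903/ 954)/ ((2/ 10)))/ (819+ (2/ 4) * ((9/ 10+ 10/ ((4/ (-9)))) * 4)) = 7525/ 1233522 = 0.01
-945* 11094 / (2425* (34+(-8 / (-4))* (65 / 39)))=-449307 / 3880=-115.80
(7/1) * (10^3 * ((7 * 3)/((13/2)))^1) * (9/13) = 2646000/169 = 15656.80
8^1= 8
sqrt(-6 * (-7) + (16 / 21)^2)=sqrt(18778) / 21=6.53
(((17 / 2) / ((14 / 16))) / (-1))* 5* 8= -2720 / 7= -388.57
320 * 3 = 960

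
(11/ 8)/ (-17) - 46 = -46.08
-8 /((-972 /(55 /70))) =11 /1701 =0.01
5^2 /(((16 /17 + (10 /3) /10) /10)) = 2550 /13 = 196.15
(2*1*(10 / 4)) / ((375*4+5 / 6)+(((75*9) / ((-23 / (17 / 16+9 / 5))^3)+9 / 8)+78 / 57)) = 71016345600 / 21333672633769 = 0.00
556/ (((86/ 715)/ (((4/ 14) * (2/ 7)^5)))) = 12721280/ 5058907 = 2.51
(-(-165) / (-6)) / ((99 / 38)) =-95 / 9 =-10.56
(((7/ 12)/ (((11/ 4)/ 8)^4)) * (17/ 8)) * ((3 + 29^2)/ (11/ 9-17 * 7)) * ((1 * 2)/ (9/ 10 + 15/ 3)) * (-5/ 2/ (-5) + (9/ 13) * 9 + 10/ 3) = -1291751587840/ 595171291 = -2170.39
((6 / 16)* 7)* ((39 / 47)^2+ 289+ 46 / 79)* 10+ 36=1335988011 / 174511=7655.61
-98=-98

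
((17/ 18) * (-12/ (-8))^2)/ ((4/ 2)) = 17/ 16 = 1.06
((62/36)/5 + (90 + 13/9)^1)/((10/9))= 8261/100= 82.61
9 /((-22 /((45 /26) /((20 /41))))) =-3321 /2288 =-1.45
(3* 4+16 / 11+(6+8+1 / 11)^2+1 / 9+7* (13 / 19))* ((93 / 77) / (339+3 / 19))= 139129891 / 180116244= 0.77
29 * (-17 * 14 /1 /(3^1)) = -6902 /3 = -2300.67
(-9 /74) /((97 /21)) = -189 /7178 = -0.03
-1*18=-18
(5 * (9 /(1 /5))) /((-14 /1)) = -225 /14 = -16.07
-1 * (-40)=40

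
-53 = -53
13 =13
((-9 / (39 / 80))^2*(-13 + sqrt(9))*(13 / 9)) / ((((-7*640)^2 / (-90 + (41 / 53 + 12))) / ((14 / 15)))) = 4093 / 231504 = 0.02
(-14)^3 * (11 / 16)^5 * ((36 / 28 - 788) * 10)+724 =217339873029 / 65536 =3316343.28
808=808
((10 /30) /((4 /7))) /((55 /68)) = 119 /165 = 0.72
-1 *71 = -71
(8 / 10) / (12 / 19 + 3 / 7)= 532 / 705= 0.75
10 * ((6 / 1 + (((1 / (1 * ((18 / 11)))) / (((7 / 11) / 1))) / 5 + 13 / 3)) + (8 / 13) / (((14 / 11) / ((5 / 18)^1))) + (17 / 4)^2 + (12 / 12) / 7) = 90059 / 312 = 288.65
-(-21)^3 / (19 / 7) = 64827 / 19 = 3411.95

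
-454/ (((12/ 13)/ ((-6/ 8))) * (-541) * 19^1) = -2951/ 82232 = -0.04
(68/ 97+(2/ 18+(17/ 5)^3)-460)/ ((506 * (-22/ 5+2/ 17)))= 29959117/ 154608300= 0.19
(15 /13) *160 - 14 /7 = 2374 /13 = 182.62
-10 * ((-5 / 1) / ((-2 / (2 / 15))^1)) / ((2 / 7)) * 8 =-280 / 3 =-93.33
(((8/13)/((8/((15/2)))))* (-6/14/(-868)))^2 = 2025/24956416576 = 0.00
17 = 17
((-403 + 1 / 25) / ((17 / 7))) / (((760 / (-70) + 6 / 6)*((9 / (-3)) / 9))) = -21462 / 425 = -50.50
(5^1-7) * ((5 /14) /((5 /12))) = -12 /7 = -1.71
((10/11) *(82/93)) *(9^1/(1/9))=22140/341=64.93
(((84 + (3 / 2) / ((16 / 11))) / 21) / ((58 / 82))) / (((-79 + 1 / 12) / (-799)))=89137239 / 1537928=57.96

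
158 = 158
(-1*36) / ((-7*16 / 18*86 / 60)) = 1215 / 301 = 4.04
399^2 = 159201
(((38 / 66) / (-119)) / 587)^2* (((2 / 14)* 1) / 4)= 361 / 148783933541628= 0.00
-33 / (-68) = 33 / 68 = 0.49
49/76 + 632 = 48081/76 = 632.64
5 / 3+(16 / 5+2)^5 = 35659753 / 9375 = 3803.71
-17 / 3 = -5.67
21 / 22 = 0.95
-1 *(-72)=72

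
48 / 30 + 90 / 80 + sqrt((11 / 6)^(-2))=1439 / 440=3.27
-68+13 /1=-55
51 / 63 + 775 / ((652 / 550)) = 4481167 / 6846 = 654.57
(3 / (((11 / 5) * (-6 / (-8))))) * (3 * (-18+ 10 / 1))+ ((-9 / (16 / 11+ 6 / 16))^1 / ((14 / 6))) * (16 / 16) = -567096 / 12397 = -45.74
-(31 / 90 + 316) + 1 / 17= -483917 / 1530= -316.29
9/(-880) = -9/880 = -0.01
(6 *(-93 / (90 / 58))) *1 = -1798 / 5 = -359.60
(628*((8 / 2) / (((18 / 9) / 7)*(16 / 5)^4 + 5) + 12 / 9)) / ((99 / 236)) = 98452795904 / 45425259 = 2167.36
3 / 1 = 3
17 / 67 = 0.25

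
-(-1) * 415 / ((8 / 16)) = 830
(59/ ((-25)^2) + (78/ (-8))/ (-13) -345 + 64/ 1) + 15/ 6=-694139/ 2500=-277.66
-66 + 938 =872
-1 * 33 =-33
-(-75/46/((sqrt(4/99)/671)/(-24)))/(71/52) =-47104200 * sqrt(11)/1633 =-95668.68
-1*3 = -3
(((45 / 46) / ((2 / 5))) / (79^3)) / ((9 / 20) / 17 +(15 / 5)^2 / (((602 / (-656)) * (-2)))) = 639625 / 635725965717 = 0.00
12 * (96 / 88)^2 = 1728 / 121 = 14.28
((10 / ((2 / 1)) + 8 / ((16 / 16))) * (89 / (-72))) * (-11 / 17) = 12727 / 1224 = 10.40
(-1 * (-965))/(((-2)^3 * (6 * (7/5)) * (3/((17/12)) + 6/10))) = -410125/77616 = -5.28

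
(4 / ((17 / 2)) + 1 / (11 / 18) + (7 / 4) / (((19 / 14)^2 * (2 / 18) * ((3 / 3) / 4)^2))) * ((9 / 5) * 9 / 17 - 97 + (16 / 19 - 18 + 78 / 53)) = -89694536752704 / 5778261665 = -15522.75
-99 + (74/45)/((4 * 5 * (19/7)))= -98.97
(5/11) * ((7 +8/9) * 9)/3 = 10.76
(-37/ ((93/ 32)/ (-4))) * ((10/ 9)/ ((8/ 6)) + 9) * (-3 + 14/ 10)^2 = 1281.95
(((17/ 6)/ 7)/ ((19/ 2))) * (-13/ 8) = -221/ 3192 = -0.07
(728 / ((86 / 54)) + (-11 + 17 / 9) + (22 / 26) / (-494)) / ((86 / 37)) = 41196882583 / 213737004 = 192.75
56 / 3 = 18.67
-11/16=-0.69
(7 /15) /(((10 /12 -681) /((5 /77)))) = -2 /44891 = -0.00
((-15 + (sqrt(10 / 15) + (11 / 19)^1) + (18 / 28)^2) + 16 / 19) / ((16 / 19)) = -49029 / 3136 + 19 * sqrt(6) / 48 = -14.66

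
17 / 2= 8.50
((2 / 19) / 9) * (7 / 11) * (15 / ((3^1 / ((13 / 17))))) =910 / 31977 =0.03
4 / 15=0.27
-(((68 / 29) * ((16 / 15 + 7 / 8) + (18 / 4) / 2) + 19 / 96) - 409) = 5553709 / 13920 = 398.97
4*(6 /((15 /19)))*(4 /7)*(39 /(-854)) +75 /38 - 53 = -29428883 /567910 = -51.82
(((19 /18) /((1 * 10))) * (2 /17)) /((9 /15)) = 19 /918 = 0.02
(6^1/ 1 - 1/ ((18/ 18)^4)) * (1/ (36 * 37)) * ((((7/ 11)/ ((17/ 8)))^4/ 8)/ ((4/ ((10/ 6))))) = 1920800/ 1221608130039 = 0.00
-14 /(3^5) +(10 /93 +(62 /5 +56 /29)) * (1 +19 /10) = 7874662 /188325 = 41.81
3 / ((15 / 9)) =9 / 5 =1.80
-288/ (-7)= 288/ 7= 41.14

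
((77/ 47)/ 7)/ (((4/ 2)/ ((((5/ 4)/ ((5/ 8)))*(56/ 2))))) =308/ 47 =6.55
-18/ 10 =-9/ 5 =-1.80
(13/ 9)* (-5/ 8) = -65/ 72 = -0.90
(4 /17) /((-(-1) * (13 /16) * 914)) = 32 /100997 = 0.00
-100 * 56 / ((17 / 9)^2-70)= 453600 / 5381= 84.30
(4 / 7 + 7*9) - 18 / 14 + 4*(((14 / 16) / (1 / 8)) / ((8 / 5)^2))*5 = 13101 / 112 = 116.97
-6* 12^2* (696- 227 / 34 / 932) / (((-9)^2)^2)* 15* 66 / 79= -9704033240 / 8448813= -1148.57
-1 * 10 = -10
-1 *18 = -18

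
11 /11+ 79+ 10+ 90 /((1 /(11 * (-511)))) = -505800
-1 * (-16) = 16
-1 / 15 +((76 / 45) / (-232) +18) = 46787 / 2610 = 17.93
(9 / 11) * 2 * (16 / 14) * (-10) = -1440 / 77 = -18.70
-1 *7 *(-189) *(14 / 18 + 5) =7644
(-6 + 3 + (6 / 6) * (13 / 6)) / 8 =-5 / 48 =-0.10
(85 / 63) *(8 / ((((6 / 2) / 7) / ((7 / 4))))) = 44.07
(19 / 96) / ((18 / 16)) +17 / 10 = 1.88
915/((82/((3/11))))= 3.04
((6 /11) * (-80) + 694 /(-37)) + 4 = -23766 /407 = -58.39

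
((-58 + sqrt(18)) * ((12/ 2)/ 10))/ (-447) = 58/ 745 -3 * sqrt(2)/ 745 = 0.07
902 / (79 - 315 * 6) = -902 / 1811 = -0.50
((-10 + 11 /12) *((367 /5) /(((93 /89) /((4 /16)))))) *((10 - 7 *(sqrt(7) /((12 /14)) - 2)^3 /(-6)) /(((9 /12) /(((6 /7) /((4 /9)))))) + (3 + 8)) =879385949 /34720 - 124609345 *sqrt(7) /10368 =-6470.42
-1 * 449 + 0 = -449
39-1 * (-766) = 805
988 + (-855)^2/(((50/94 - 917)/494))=-940576741/2393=-393053.38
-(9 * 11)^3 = -970299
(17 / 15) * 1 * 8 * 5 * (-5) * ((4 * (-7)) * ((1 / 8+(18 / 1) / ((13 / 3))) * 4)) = 4236400 / 39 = 108625.64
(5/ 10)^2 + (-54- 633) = -2747/ 4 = -686.75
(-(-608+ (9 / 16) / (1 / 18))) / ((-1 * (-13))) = 4783 / 104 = 45.99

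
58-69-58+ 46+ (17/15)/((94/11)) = -32243/1410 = -22.87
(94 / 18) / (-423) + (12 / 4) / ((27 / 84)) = 755 / 81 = 9.32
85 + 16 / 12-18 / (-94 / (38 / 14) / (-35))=9608 / 141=68.14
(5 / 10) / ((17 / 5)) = 5 / 34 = 0.15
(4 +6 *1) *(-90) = -900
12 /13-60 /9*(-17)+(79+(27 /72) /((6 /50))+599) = 248159 /312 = 795.38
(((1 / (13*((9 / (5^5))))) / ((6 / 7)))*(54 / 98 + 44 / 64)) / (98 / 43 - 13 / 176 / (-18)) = 1435259375 / 84909279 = 16.90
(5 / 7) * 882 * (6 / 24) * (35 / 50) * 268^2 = 7918596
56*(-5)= -280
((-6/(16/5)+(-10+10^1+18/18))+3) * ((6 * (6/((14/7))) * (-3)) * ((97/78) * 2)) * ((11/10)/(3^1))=-104.65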